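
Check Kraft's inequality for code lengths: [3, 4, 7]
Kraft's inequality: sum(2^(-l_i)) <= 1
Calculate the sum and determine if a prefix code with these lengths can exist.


Sum = 2^(-3) + 2^(-4) + 2^(-7)
    = 0.125 + 0.0625 + 0.0078125
    = 25/128 = 0.1953125
Since 0.1953125 <= 1, Kraft's inequality IS satisfied.
A prefix code with these lengths CAN exist.

Kraft sum = 0.1953125. Satisfied.


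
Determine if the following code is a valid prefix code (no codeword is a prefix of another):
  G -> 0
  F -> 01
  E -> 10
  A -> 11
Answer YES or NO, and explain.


Checking each pair (does one codeword prefix another?):
  G='0' vs F='01': prefix -- VIOLATION

NO -- this is NOT a valid prefix code. G (0) is a prefix of F (01).


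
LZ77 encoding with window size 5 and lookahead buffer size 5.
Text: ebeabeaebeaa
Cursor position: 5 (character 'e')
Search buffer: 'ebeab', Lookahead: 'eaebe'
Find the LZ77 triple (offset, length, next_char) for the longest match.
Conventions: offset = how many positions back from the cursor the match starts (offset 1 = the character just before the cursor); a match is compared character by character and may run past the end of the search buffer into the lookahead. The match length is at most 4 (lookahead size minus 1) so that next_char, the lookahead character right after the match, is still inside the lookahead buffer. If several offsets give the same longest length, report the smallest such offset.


Try each offset into the search buffer:
  offset=1 (pos 4, char 'b'): match length 0
  offset=2 (pos 3, char 'a'): match length 0
  offset=3 (pos 2, char 'e'): match length 2
  offset=4 (pos 1, char 'b'): match length 0
  offset=5 (pos 0, char 'e'): match length 1
Longest match has length 2 at offset 3.
next_char = character at position 5 + 2 = 7 -> 'e'

Best match: offset=3, length=2 (matching 'ea' starting at position 2)
LZ77 triple: (3, 2, 'e')


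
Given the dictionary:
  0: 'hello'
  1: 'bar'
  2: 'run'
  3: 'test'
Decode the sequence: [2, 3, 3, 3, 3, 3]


Look up each index in the dictionary:
  2 -> 'run'
  3 -> 'test'
  3 -> 'test'
  3 -> 'test'
  3 -> 'test'
  3 -> 'test'

Decoded: "run test test test test test"


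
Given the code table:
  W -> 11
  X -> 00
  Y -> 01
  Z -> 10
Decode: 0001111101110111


Decoding:
00 -> X
01 -> Y
11 -> W
11 -> W
01 -> Y
11 -> W
01 -> Y
11 -> W


Result: XYWWYWYW


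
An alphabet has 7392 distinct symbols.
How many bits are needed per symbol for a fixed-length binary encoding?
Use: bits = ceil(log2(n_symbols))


log2(7392) = 12.8517
Bracket: 2^12 = 4096 < 7392 <= 2^13 = 8192
So ceil(log2(7392)) = 13

bits = ceil(log2(7392)) = ceil(12.8517) = 13 bits


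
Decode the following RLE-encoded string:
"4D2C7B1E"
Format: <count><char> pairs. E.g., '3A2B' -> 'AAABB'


Expanding each <count><char> pair:
  4D -> 'DDDD'
  2C -> 'CC'
  7B -> 'BBBBBBB'
  1E -> 'E'

Decoded = DDDDCCBBBBBBBE


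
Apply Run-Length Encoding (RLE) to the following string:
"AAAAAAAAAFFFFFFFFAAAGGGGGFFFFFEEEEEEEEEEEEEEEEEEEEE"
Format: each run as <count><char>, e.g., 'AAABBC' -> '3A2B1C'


Scanning runs left to right:
  i=0: run of 'A' x 9 -> '9A'
  i=9: run of 'F' x 8 -> '8F'
  i=17: run of 'A' x 3 -> '3A'
  i=20: run of 'G' x 5 -> '5G'
  i=25: run of 'F' x 5 -> '5F'
  i=30: run of 'E' x 21 -> '21E'

RLE = 9A8F3A5G5F21E


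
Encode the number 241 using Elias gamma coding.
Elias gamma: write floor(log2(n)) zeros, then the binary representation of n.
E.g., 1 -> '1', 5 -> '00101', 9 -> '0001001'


num_bits = floor(log2(241)) + 1 = 8
leading_zeros = num_bits - 1 = 7
binary(241) = 11110001

Elias gamma(241) = '0000000' + '11110001' = 000000011110001 (15 bits)


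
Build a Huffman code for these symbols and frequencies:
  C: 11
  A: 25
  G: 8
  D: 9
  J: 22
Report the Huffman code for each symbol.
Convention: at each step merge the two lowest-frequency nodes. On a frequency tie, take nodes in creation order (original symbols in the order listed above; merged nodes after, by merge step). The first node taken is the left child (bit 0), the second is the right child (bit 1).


Huffman tree construction:
Step 1: Merge G(8) + D(9) = 17
Step 2: Merge C(11) + (G+D)(17) = 28
Step 3: Merge J(22) + A(25) = 47
Step 4: Merge (C+(G+D))(28) + (J+A)(47) = 75
Read each symbol's code off the tree from the root (left child = 0, right child = 1).

Codes:
  C: 00 (length 2)
  A: 11 (length 2)
  G: 010 (length 3)
  D: 011 (length 3)
  J: 10 (length 2)
Average code length: 167/75 = 2.2267 bits/symbol


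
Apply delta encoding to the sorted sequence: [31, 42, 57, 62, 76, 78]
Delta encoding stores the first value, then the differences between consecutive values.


First value: 31
Deltas:
  42 - 31 = 11
  57 - 42 = 15
  62 - 57 = 5
  76 - 62 = 14
  78 - 76 = 2


Delta encoded: [31, 11, 15, 5, 14, 2]


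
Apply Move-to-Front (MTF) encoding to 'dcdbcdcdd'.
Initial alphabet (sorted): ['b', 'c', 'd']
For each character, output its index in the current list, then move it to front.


MTF encoding:
'd': index 2 in ['b', 'c', 'd'] -> ['d', 'b', 'c']
'c': index 2 in ['d', 'b', 'c'] -> ['c', 'd', 'b']
'd': index 1 in ['c', 'd', 'b'] -> ['d', 'c', 'b']
'b': index 2 in ['d', 'c', 'b'] -> ['b', 'd', 'c']
'c': index 2 in ['b', 'd', 'c'] -> ['c', 'b', 'd']
'd': index 2 in ['c', 'b', 'd'] -> ['d', 'c', 'b']
'c': index 1 in ['d', 'c', 'b'] -> ['c', 'd', 'b']
'd': index 1 in ['c', 'd', 'b'] -> ['d', 'c', 'b']
'd': index 0 in ['d', 'c', 'b'] -> ['d', 'c', 'b']


Output: [2, 2, 1, 2, 2, 2, 1, 1, 0]


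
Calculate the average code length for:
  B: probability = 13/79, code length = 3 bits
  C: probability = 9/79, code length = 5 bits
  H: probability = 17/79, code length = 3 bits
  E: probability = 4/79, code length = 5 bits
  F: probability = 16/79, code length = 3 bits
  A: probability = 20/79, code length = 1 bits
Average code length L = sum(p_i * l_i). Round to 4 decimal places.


Weighted contributions p_i * l_i:
  B: (13/79) * 3 = 39/79
  C: (9/79) * 5 = 45/79
  H: (17/79) * 3 = 51/79
  E: (4/79) * 5 = 20/79
  F: (16/79) * 3 = 48/79
  A: (20/79) * 1 = 20/79
Sum = (39 + 45 + 51 + 20 + 48 + 20)/79 = 223/79

L = 223/79 = 2.8228 bits/symbol


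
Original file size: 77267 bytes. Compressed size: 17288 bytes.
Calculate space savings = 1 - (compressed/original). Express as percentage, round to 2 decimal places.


ratio = compressed/original = 17288/77267 = 0.223744
savings = 1 - ratio = 1 - 0.223744 = 0.776256
as a percentage: 0.776256 * 100 = 77.63%

Space savings = 1 - 17288/77267 = 77.63%


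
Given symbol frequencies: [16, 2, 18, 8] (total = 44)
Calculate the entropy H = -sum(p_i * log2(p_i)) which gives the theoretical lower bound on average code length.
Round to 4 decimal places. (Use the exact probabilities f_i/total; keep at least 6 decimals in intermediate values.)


Per-symbol terms -p_i * log2(p_i) with p_i = f_i/44:
  p = 16/44 = 0.363636: log2(p) = -1.459432, -p*log2(p) = 0.530702
  p = 2/44 = 0.045455: log2(p) = -4.459432, -p*log2(p) = 0.202701
  p = 18/44 = 0.409091: log2(p) = -1.289507, -p*log2(p) = 0.527525
  p = 8/44 = 0.181818: log2(p) = -2.459432, -p*log2(p) = 0.447169
H = 0.530702 + 0.202701 + 0.527525 + 0.447169 = 1.708097

H = 1.7081 bits/symbol


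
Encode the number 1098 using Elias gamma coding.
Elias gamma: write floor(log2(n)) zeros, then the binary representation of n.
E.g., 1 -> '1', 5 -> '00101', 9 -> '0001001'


num_bits = floor(log2(1098)) + 1 = 11
leading_zeros = num_bits - 1 = 10
binary(1098) = 10001001010

Elias gamma(1098) = '0000000000' + '10001001010' = 000000000010001001010 (21 bits)


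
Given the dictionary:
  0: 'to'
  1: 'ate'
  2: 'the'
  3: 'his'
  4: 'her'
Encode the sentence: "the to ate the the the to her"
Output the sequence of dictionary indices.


Look up each word in the dictionary:
  'the' -> 2
  'to' -> 0
  'ate' -> 1
  'the' -> 2
  'the' -> 2
  'the' -> 2
  'to' -> 0
  'her' -> 4

Encoded: [2, 0, 1, 2, 2, 2, 0, 4]


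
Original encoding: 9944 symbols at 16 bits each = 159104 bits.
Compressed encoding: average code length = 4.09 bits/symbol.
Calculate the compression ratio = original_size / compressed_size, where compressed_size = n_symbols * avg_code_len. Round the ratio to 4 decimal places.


original_size = n_symbols * orig_bits = 9944 * 16 = 159104 bits
compressed_size = n_symbols * avg_code_len = 9944 * 4.09 = 40670.96 bits
ratio = original_size / compressed_size = 159104 / 40670.96 = 3.912

Compression ratio = 3.912


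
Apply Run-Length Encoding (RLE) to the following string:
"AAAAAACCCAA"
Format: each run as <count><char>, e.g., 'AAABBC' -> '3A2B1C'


Scanning runs left to right:
  i=0: run of 'A' x 6 -> '6A'
  i=6: run of 'C' x 3 -> '3C'
  i=9: run of 'A' x 2 -> '2A'

RLE = 6A3C2A


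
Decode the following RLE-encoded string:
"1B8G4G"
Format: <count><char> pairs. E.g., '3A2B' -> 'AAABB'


Expanding each <count><char> pair:
  1B -> 'B'
  8G -> 'GGGGGGGG'
  4G -> 'GGGG'

Decoded = BGGGGGGGGGGGG


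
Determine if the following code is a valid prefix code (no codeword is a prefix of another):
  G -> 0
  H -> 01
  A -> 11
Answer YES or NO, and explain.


Checking each pair (does one codeword prefix another?):
  G='0' vs H='01': prefix -- VIOLATION

NO -- this is NOT a valid prefix code. G (0) is a prefix of H (01).


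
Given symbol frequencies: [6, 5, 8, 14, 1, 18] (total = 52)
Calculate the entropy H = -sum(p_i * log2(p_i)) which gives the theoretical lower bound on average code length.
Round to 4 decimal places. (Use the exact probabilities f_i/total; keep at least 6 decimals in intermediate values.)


Per-symbol terms -p_i * log2(p_i) with p_i = f_i/52:
  p = 6/52 = 0.115385: log2(p) = -3.115477, -p*log2(p) = 0.359478
  p = 5/52 = 0.096154: log2(p) = -3.378512, -p*log2(p) = 0.324857
  p = 8/52 = 0.153846: log2(p) = -2.700440, -p*log2(p) = 0.415452
  p = 14/52 = 0.269231: log2(p) = -1.893085, -p*log2(p) = 0.509677
  p = 1/52 = 0.019231: log2(p) = -5.700440, -p*log2(p) = 0.109624
  p = 18/52 = 0.346154: log2(p) = -1.530515, -p*log2(p) = 0.529794
H = 0.359478 + 0.324857 + 0.415452 + 0.509677 + 0.109624 + 0.529794 = 2.248882

H = 2.2489 bits/symbol


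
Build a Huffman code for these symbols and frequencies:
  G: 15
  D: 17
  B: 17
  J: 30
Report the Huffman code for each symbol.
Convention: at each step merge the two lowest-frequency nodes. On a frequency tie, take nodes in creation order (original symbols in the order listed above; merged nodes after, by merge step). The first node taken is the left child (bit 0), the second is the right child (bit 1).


Huffman tree construction:
Step 1: Merge G(15) + D(17) = 32
Step 2: Merge B(17) + J(30) = 47
Step 3: Merge (G+D)(32) + (B+J)(47) = 79
Read each symbol's code off the tree from the root (left child = 0, right child = 1).

Codes:
  G: 00 (length 2)
  D: 01 (length 2)
  B: 10 (length 2)
  J: 11 (length 2)
Average code length: 158/79 = 2.0000 bits/symbol


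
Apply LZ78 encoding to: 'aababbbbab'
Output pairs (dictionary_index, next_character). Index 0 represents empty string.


LZ78 encoding steps:
Dictionary: {0: ''}
Step 1: w='' (idx 0), next='a' -> output (0, 'a'), add 'a' as idx 1
Step 2: w='a' (idx 1), next='b' -> output (1, 'b'), add 'ab' as idx 2
Step 3: w='ab' (idx 2), next='b' -> output (2, 'b'), add 'abb' as idx 3
Step 4: w='' (idx 0), next='b' -> output (0, 'b'), add 'b' as idx 4
Step 5: w='b' (idx 4), next='a' -> output (4, 'a'), add 'ba' as idx 5
Step 6: w='b' (idx 4), end of input -> output (4, '')


Encoded: [(0, 'a'), (1, 'b'), (2, 'b'), (0, 'b'), (4, 'a'), (4, '')]


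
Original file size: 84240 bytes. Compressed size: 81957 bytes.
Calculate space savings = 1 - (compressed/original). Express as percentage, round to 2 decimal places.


ratio = compressed/original = 81957/84240 = 0.972899
savings = 1 - ratio = 1 - 0.972899 = 0.027101
as a percentage: 0.027101 * 100 = 2.71%

Space savings = 1 - 81957/84240 = 2.71%


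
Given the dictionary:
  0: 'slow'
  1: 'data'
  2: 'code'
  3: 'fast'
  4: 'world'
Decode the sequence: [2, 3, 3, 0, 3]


Look up each index in the dictionary:
  2 -> 'code'
  3 -> 'fast'
  3 -> 'fast'
  0 -> 'slow'
  3 -> 'fast'

Decoded: "code fast fast slow fast"


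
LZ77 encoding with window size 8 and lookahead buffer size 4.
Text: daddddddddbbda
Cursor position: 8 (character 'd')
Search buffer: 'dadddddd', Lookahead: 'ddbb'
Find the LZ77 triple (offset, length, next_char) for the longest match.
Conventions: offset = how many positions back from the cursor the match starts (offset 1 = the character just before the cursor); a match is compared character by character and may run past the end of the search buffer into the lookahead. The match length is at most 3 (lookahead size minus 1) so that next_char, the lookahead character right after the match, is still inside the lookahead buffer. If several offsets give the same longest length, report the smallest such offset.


Try each offset into the search buffer:
  offset=1 (pos 7, char 'd'): match length 2
  offset=2 (pos 6, char 'd'): match length 2
  offset=3 (pos 5, char 'd'): match length 2
  offset=4 (pos 4, char 'd'): match length 2
  offset=5 (pos 3, char 'd'): match length 2
  offset=6 (pos 2, char 'd'): match length 2
  offset=7 (pos 1, char 'a'): match length 0
  offset=8 (pos 0, char 'd'): match length 1
Longest match has length 2, found at offsets 1, 2, 3, 4, 5, 6; take the smallest, offset 1.
next_char = character at position 8 + 2 = 10 -> 'b'

Best match: offset=1, length=2 (matching 'dd' starting at position 7)
LZ77 triple: (1, 2, 'b')


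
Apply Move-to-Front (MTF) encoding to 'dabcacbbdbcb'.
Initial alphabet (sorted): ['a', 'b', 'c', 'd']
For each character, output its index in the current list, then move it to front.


MTF encoding:
'd': index 3 in ['a', 'b', 'c', 'd'] -> ['d', 'a', 'b', 'c']
'a': index 1 in ['d', 'a', 'b', 'c'] -> ['a', 'd', 'b', 'c']
'b': index 2 in ['a', 'd', 'b', 'c'] -> ['b', 'a', 'd', 'c']
'c': index 3 in ['b', 'a', 'd', 'c'] -> ['c', 'b', 'a', 'd']
'a': index 2 in ['c', 'b', 'a', 'd'] -> ['a', 'c', 'b', 'd']
'c': index 1 in ['a', 'c', 'b', 'd'] -> ['c', 'a', 'b', 'd']
'b': index 2 in ['c', 'a', 'b', 'd'] -> ['b', 'c', 'a', 'd']
'b': index 0 in ['b', 'c', 'a', 'd'] -> ['b', 'c', 'a', 'd']
'd': index 3 in ['b', 'c', 'a', 'd'] -> ['d', 'b', 'c', 'a']
'b': index 1 in ['d', 'b', 'c', 'a'] -> ['b', 'd', 'c', 'a']
'c': index 2 in ['b', 'd', 'c', 'a'] -> ['c', 'b', 'd', 'a']
'b': index 1 in ['c', 'b', 'd', 'a'] -> ['b', 'c', 'd', 'a']


Output: [3, 1, 2, 3, 2, 1, 2, 0, 3, 1, 2, 1]


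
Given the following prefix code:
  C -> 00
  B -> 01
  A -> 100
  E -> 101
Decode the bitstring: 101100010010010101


Decoding step by step:
Bits 101 -> E
Bits 100 -> A
Bits 01 -> B
Bits 00 -> C
Bits 100 -> A
Bits 101 -> E
Bits 01 -> B


Decoded message: EABCAEB


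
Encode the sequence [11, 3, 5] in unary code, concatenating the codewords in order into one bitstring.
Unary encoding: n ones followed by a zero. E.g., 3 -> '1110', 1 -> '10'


Encode each number as n ones followed by a terminating 0:
  11 -> 111111111110 (12 bits)
  3 -> 1110 (4 bits)
  5 -> 111110 (6 bits)
Total length = 12 + 4 + 6 = 22 bits.

Unary([11, 3, 5]) = 1111111111101110111110 (22 bits)


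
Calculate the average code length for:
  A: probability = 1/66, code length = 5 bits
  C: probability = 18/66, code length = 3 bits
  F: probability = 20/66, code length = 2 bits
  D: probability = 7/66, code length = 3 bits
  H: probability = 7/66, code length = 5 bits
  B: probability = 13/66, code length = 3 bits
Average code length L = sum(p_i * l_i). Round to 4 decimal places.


Weighted contributions p_i * l_i:
  A: (1/66) * 5 = 5/66
  C: (18/66) * 3 = 54/66
  F: (20/66) * 2 = 40/66
  D: (7/66) * 3 = 21/66
  H: (7/66) * 5 = 35/66
  B: (13/66) * 3 = 39/66
Sum = (5 + 54 + 40 + 21 + 35 + 39)/66 = 194/66

L = 194/66 = 2.9394 bits/symbol


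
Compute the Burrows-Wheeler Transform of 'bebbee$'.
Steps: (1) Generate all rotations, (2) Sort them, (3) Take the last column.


Rotations (sorted):
  0: $bebbee -> last char: e
  1: bbee$be -> last char: e
  2: bebbee$ -> last char: $
  3: bee$beb -> last char: b
  4: e$bebbe -> last char: e
  5: ebbee$b -> last char: b
  6: ee$bebb -> last char: b


BWT = ee$bebb


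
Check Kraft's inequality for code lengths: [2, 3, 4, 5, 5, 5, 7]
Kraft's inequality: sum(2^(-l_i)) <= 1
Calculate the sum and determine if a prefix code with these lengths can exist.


Sum = 2^(-2) + 2^(-3) + 2^(-4) + 2^(-5) + 2^(-5) + 2^(-5) + 2^(-7)
    = 0.25 + 0.125 + 0.0625 + 0.03125 + 0.03125 + 0.03125 + 0.0078125
    = 69/128 = 0.5390625
Since 0.5390625 <= 1, Kraft's inequality IS satisfied.
A prefix code with these lengths CAN exist.

Kraft sum = 0.5390625. Satisfied.


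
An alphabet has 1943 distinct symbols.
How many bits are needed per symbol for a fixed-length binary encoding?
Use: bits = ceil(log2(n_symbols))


log2(1943) = 10.9241
Bracket: 2^10 = 1024 < 1943 <= 2^11 = 2048
So ceil(log2(1943)) = 11

bits = ceil(log2(1943)) = ceil(10.9241) = 11 bits


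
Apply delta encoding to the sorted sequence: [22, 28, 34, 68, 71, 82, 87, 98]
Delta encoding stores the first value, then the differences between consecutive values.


First value: 22
Deltas:
  28 - 22 = 6
  34 - 28 = 6
  68 - 34 = 34
  71 - 68 = 3
  82 - 71 = 11
  87 - 82 = 5
  98 - 87 = 11


Delta encoded: [22, 6, 6, 34, 3, 11, 5, 11]


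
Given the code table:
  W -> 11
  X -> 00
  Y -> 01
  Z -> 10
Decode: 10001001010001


Decoding:
10 -> Z
00 -> X
10 -> Z
01 -> Y
01 -> Y
00 -> X
01 -> Y


Result: ZXZYYXY


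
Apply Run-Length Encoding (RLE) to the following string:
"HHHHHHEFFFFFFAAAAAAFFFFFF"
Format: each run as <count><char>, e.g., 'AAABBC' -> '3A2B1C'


Scanning runs left to right:
  i=0: run of 'H' x 6 -> '6H'
  i=6: run of 'E' x 1 -> '1E'
  i=7: run of 'F' x 6 -> '6F'
  i=13: run of 'A' x 6 -> '6A'
  i=19: run of 'F' x 6 -> '6F'

RLE = 6H1E6F6A6F


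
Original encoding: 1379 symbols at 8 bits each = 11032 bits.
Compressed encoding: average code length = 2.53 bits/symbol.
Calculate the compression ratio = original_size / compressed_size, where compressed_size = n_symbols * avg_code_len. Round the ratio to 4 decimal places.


original_size = n_symbols * orig_bits = 1379 * 8 = 11032 bits
compressed_size = n_symbols * avg_code_len = 1379 * 2.53 = 3488.87 bits
ratio = original_size / compressed_size = 11032 / 3488.87 = 3.1621

Compression ratio = 3.1621


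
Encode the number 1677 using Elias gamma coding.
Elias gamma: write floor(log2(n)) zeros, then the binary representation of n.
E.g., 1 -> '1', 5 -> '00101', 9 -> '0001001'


num_bits = floor(log2(1677)) + 1 = 11
leading_zeros = num_bits - 1 = 10
binary(1677) = 11010001101

Elias gamma(1677) = '0000000000' + '11010001101' = 000000000011010001101 (21 bits)


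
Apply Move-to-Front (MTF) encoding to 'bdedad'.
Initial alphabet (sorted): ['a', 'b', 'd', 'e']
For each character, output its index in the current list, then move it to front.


MTF encoding:
'b': index 1 in ['a', 'b', 'd', 'e'] -> ['b', 'a', 'd', 'e']
'd': index 2 in ['b', 'a', 'd', 'e'] -> ['d', 'b', 'a', 'e']
'e': index 3 in ['d', 'b', 'a', 'e'] -> ['e', 'd', 'b', 'a']
'd': index 1 in ['e', 'd', 'b', 'a'] -> ['d', 'e', 'b', 'a']
'a': index 3 in ['d', 'e', 'b', 'a'] -> ['a', 'd', 'e', 'b']
'd': index 1 in ['a', 'd', 'e', 'b'] -> ['d', 'a', 'e', 'b']


Output: [1, 2, 3, 1, 3, 1]


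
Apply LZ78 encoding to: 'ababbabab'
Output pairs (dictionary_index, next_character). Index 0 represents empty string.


LZ78 encoding steps:
Dictionary: {0: ''}
Step 1: w='' (idx 0), next='a' -> output (0, 'a'), add 'a' as idx 1
Step 2: w='' (idx 0), next='b' -> output (0, 'b'), add 'b' as idx 2
Step 3: w='a' (idx 1), next='b' -> output (1, 'b'), add 'ab' as idx 3
Step 4: w='b' (idx 2), next='a' -> output (2, 'a'), add 'ba' as idx 4
Step 5: w='ba' (idx 4), next='b' -> output (4, 'b'), add 'bab' as idx 5


Encoded: [(0, 'a'), (0, 'b'), (1, 'b'), (2, 'a'), (4, 'b')]


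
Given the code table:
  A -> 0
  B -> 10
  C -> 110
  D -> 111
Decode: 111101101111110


Decoding:
111 -> D
10 -> B
110 -> C
111 -> D
111 -> D
0 -> A


Result: DBCDDA


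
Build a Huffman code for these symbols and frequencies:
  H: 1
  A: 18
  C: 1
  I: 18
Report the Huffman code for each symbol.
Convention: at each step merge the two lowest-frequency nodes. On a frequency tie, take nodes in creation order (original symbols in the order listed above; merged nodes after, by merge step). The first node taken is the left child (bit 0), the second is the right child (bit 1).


Huffman tree construction:
Step 1: Merge H(1) + C(1) = 2
Step 2: Merge (H+C)(2) + A(18) = 20
Step 3: Merge I(18) + ((H+C)+A)(20) = 38
Read each symbol's code off the tree from the root (left child = 0, right child = 1).

Codes:
  H: 100 (length 3)
  A: 11 (length 2)
  C: 101 (length 3)
  I: 0 (length 1)
Average code length: 60/38 = 1.5789 bits/symbol


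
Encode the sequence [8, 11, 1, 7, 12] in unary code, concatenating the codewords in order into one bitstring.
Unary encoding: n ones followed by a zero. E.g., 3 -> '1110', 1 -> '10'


Encode each number as n ones followed by a terminating 0:
  8 -> 111111110 (9 bits)
  11 -> 111111111110 (12 bits)
  1 -> 10 (2 bits)
  7 -> 11111110 (8 bits)
  12 -> 1111111111110 (13 bits)
Total length = 9 + 12 + 2 + 8 + 13 = 44 bits.

Unary([8, 11, 1, 7, 12]) = 11111111011111111111010111111101111111111110 (44 bits)


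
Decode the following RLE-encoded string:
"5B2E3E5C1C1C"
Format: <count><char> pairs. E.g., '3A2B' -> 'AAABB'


Expanding each <count><char> pair:
  5B -> 'BBBBB'
  2E -> 'EE'
  3E -> 'EEE'
  5C -> 'CCCCC'
  1C -> 'C'
  1C -> 'C'

Decoded = BBBBBEEEEECCCCCCC


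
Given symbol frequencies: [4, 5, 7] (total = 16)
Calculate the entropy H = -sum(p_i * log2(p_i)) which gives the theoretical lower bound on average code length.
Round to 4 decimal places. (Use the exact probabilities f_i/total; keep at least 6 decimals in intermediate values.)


Per-symbol terms -p_i * log2(p_i) with p_i = f_i/16:
  p = 4/16 = 0.250000: log2(p) = -2.000000, -p*log2(p) = 0.500000
  p = 5/16 = 0.312500: log2(p) = -1.678072, -p*log2(p) = 0.524397
  p = 7/16 = 0.437500: log2(p) = -1.192645, -p*log2(p) = 0.521782
H = 0.500000 + 0.524397 + 0.521782 = 1.546179

H = 1.5462 bits/symbol


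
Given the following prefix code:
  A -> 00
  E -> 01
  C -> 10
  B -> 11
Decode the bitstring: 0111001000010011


Decoding step by step:
Bits 01 -> E
Bits 11 -> B
Bits 00 -> A
Bits 10 -> C
Bits 00 -> A
Bits 01 -> E
Bits 00 -> A
Bits 11 -> B


Decoded message: EBACAEAB


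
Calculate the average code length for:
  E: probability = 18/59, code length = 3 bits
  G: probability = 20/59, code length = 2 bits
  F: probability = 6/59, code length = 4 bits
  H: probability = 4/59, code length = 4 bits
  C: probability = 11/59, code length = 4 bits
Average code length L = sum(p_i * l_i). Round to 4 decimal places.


Weighted contributions p_i * l_i:
  E: (18/59) * 3 = 54/59
  G: (20/59) * 2 = 40/59
  F: (6/59) * 4 = 24/59
  H: (4/59) * 4 = 16/59
  C: (11/59) * 4 = 44/59
Sum = (54 + 40 + 24 + 16 + 44)/59 = 178/59

L = 178/59 = 3.0169 bits/symbol


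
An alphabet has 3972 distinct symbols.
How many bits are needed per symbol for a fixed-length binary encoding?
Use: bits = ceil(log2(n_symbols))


log2(3972) = 11.9556
Bracket: 2^11 = 2048 < 3972 <= 2^12 = 4096
So ceil(log2(3972)) = 12

bits = ceil(log2(3972)) = ceil(11.9556) = 12 bits


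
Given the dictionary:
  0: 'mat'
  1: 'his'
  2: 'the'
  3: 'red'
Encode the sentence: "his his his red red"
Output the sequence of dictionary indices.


Look up each word in the dictionary:
  'his' -> 1
  'his' -> 1
  'his' -> 1
  'red' -> 3
  'red' -> 3

Encoded: [1, 1, 1, 3, 3]


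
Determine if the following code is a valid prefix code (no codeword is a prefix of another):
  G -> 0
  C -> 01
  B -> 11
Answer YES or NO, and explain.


Checking each pair (does one codeword prefix another?):
  G='0' vs C='01': prefix -- VIOLATION

NO -- this is NOT a valid prefix code. G (0) is a prefix of C (01).


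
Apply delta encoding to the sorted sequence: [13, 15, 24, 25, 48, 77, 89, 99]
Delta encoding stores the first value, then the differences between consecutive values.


First value: 13
Deltas:
  15 - 13 = 2
  24 - 15 = 9
  25 - 24 = 1
  48 - 25 = 23
  77 - 48 = 29
  89 - 77 = 12
  99 - 89 = 10


Delta encoded: [13, 2, 9, 1, 23, 29, 12, 10]


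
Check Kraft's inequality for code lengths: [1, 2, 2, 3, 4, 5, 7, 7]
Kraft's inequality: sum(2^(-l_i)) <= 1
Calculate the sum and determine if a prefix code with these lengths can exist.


Sum = 2^(-1) + 2^(-2) + 2^(-2) + 2^(-3) + 2^(-4) + 2^(-5) + 2^(-7) + 2^(-7)
    = 0.5 + 0.25 + 0.25 + 0.125 + 0.0625 + 0.03125 + 0.0078125 + 0.0078125
    = 158/128 = 1.234375
Since 1.234375 > 1, Kraft's inequality is NOT satisfied.
A prefix code with these lengths CANNOT exist.

Kraft sum = 1.234375. Not satisfied.


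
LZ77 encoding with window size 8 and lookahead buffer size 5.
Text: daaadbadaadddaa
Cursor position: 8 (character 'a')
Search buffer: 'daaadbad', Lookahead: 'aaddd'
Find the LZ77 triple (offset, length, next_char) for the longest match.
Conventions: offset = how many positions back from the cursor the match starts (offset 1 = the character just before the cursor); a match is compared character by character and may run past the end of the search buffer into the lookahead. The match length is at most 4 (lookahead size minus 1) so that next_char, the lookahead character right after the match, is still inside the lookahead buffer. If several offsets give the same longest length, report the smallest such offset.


Try each offset into the search buffer:
  offset=1 (pos 7, char 'd'): match length 0
  offset=2 (pos 6, char 'a'): match length 1
  offset=3 (pos 5, char 'b'): match length 0
  offset=4 (pos 4, char 'd'): match length 0
  offset=5 (pos 3, char 'a'): match length 1
  offset=6 (pos 2, char 'a'): match length 3
  offset=7 (pos 1, char 'a'): match length 2
  offset=8 (pos 0, char 'd'): match length 0
Longest match has length 3 at offset 6.
next_char = character at position 8 + 3 = 11 -> 'd'

Best match: offset=6, length=3 (matching 'aad' starting at position 2)
LZ77 triple: (6, 3, 'd')


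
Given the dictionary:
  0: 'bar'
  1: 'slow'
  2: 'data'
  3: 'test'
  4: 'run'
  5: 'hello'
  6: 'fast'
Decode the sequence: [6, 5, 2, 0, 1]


Look up each index in the dictionary:
  6 -> 'fast'
  5 -> 'hello'
  2 -> 'data'
  0 -> 'bar'
  1 -> 'slow'

Decoded: "fast hello data bar slow"


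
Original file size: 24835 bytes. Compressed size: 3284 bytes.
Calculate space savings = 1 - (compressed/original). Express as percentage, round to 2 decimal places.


ratio = compressed/original = 3284/24835 = 0.132233
savings = 1 - ratio = 1 - 0.132233 = 0.867767
as a percentage: 0.867767 * 100 = 86.78%

Space savings = 1 - 3284/24835 = 86.78%


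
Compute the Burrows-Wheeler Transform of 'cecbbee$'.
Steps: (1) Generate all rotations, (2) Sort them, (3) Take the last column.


Rotations (sorted):
  0: $cecbbee -> last char: e
  1: bbee$cec -> last char: c
  2: bee$cecb -> last char: b
  3: cbbee$ce -> last char: e
  4: cecbbee$ -> last char: $
  5: e$cecbbe -> last char: e
  6: ecbbee$c -> last char: c
  7: ee$cecbb -> last char: b


BWT = ecbe$ecb


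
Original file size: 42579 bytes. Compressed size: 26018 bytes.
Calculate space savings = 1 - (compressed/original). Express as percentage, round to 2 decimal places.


ratio = compressed/original = 26018/42579 = 0.611052
savings = 1 - ratio = 1 - 0.611052 = 0.388948
as a percentage: 0.388948 * 100 = 38.89%

Space savings = 1 - 26018/42579 = 38.89%


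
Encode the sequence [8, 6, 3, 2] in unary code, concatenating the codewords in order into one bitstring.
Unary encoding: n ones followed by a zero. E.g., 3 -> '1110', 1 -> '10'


Encode each number as n ones followed by a terminating 0:
  8 -> 111111110 (9 bits)
  6 -> 1111110 (7 bits)
  3 -> 1110 (4 bits)
  2 -> 110 (3 bits)
Total length = 9 + 7 + 4 + 3 = 23 bits.

Unary([8, 6, 3, 2]) = 11111111011111101110110 (23 bits)


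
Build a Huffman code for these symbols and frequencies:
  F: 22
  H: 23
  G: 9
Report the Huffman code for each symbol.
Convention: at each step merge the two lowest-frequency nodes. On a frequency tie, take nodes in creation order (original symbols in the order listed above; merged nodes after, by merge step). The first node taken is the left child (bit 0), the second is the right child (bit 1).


Huffman tree construction:
Step 1: Merge G(9) + F(22) = 31
Step 2: Merge H(23) + (G+F)(31) = 54
Read each symbol's code off the tree from the root (left child = 0, right child = 1).

Codes:
  F: 11 (length 2)
  H: 0 (length 1)
  G: 10 (length 2)
Average code length: 85/54 = 1.5741 bits/symbol


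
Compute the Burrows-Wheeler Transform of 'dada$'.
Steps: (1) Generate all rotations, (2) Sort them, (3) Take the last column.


Rotations (sorted):
  0: $dada -> last char: a
  1: a$dad -> last char: d
  2: ada$d -> last char: d
  3: da$da -> last char: a
  4: dada$ -> last char: $


BWT = adda$


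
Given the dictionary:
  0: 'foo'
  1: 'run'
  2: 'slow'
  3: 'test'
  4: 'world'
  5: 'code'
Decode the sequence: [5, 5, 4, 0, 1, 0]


Look up each index in the dictionary:
  5 -> 'code'
  5 -> 'code'
  4 -> 'world'
  0 -> 'foo'
  1 -> 'run'
  0 -> 'foo'

Decoded: "code code world foo run foo"


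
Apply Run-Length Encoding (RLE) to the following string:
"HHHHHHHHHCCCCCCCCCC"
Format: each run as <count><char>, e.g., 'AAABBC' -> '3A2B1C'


Scanning runs left to right:
  i=0: run of 'H' x 9 -> '9H'
  i=9: run of 'C' x 10 -> '10C'

RLE = 9H10C


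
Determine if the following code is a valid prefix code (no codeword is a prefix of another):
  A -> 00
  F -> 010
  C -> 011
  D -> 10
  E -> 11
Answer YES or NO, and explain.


Checking each pair (does one codeword prefix another?):
  A='00' vs F='010': no prefix
  A='00' vs C='011': no prefix
  A='00' vs D='10': no prefix
  A='00' vs E='11': no prefix
  F='010' vs A='00': no prefix
  F='010' vs C='011': no prefix
  F='010' vs D='10': no prefix
  F='010' vs E='11': no prefix
  C='011' vs A='00': no prefix
  C='011' vs F='010': no prefix
  C='011' vs D='10': no prefix
  C='011' vs E='11': no prefix
  D='10' vs A='00': no prefix
  D='10' vs F='010': no prefix
  D='10' vs C='011': no prefix
  D='10' vs E='11': no prefix
  E='11' vs A='00': no prefix
  E='11' vs F='010': no prefix
  E='11' vs C='011': no prefix
  E='11' vs D='10': no prefix
No violation found over all pairs.

YES -- this is a valid prefix code. No codeword is a prefix of any other codeword.


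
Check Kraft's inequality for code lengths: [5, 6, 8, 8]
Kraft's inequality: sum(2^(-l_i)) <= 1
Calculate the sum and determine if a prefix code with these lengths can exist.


Sum = 2^(-5) + 2^(-6) + 2^(-8) + 2^(-8)
    = 0.03125 + 0.015625 + 0.00390625 + 0.00390625
    = 14/256 = 0.0546875
Since 0.0546875 <= 1, Kraft's inequality IS satisfied.
A prefix code with these lengths CAN exist.

Kraft sum = 0.0546875. Satisfied.


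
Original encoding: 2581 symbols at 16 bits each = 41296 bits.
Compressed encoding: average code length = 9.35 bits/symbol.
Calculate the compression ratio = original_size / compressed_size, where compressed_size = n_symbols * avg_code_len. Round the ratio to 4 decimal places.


original_size = n_symbols * orig_bits = 2581 * 16 = 41296 bits
compressed_size = n_symbols * avg_code_len = 2581 * 9.35 = 24132.35 bits
ratio = original_size / compressed_size = 41296 / 24132.35 = 1.7112

Compression ratio = 1.7112


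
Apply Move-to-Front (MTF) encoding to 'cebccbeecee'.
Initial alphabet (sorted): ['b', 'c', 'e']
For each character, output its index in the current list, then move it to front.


MTF encoding:
'c': index 1 in ['b', 'c', 'e'] -> ['c', 'b', 'e']
'e': index 2 in ['c', 'b', 'e'] -> ['e', 'c', 'b']
'b': index 2 in ['e', 'c', 'b'] -> ['b', 'e', 'c']
'c': index 2 in ['b', 'e', 'c'] -> ['c', 'b', 'e']
'c': index 0 in ['c', 'b', 'e'] -> ['c', 'b', 'e']
'b': index 1 in ['c', 'b', 'e'] -> ['b', 'c', 'e']
'e': index 2 in ['b', 'c', 'e'] -> ['e', 'b', 'c']
'e': index 0 in ['e', 'b', 'c'] -> ['e', 'b', 'c']
'c': index 2 in ['e', 'b', 'c'] -> ['c', 'e', 'b']
'e': index 1 in ['c', 'e', 'b'] -> ['e', 'c', 'b']
'e': index 0 in ['e', 'c', 'b'] -> ['e', 'c', 'b']


Output: [1, 2, 2, 2, 0, 1, 2, 0, 2, 1, 0]


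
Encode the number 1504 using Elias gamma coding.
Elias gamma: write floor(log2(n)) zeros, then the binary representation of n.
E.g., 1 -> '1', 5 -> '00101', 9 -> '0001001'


num_bits = floor(log2(1504)) + 1 = 11
leading_zeros = num_bits - 1 = 10
binary(1504) = 10111100000

Elias gamma(1504) = '0000000000' + '10111100000' = 000000000010111100000 (21 bits)


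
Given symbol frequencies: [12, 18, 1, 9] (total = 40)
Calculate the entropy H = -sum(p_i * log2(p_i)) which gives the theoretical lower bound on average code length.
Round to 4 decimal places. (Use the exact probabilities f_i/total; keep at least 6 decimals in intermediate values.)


Per-symbol terms -p_i * log2(p_i) with p_i = f_i/40:
  p = 12/40 = 0.300000: log2(p) = -1.736966, -p*log2(p) = 0.521090
  p = 18/40 = 0.450000: log2(p) = -1.152003, -p*log2(p) = 0.518401
  p = 1/40 = 0.025000: log2(p) = -5.321928, -p*log2(p) = 0.133048
  p = 9/40 = 0.225000: log2(p) = -2.152003, -p*log2(p) = 0.484201
H = 0.521090 + 0.518401 + 0.133048 + 0.484201 = 1.656740

H = 1.6567 bits/symbol


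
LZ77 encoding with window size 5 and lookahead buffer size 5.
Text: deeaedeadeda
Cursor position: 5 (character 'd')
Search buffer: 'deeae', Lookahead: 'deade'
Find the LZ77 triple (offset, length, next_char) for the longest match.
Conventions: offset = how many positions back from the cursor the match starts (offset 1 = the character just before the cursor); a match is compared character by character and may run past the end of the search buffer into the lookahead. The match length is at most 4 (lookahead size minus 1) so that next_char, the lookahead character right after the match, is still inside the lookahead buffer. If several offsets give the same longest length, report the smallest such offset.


Try each offset into the search buffer:
  offset=1 (pos 4, char 'e'): match length 0
  offset=2 (pos 3, char 'a'): match length 0
  offset=3 (pos 2, char 'e'): match length 0
  offset=4 (pos 1, char 'e'): match length 0
  offset=5 (pos 0, char 'd'): match length 2
Longest match has length 2 at offset 5.
next_char = character at position 5 + 2 = 7 -> 'a'

Best match: offset=5, length=2 (matching 'de' starting at position 0)
LZ77 triple: (5, 2, 'a')


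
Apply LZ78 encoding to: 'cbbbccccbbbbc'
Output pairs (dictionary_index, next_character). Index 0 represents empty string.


LZ78 encoding steps:
Dictionary: {0: ''}
Step 1: w='' (idx 0), next='c' -> output (0, 'c'), add 'c' as idx 1
Step 2: w='' (idx 0), next='b' -> output (0, 'b'), add 'b' as idx 2
Step 3: w='b' (idx 2), next='b' -> output (2, 'b'), add 'bb' as idx 3
Step 4: w='c' (idx 1), next='c' -> output (1, 'c'), add 'cc' as idx 4
Step 5: w='cc' (idx 4), next='b' -> output (4, 'b'), add 'ccb' as idx 5
Step 6: w='bb' (idx 3), next='b' -> output (3, 'b'), add 'bbb' as idx 6
Step 7: w='c' (idx 1), end of input -> output (1, '')


Encoded: [(0, 'c'), (0, 'b'), (2, 'b'), (1, 'c'), (4, 'b'), (3, 'b'), (1, '')]


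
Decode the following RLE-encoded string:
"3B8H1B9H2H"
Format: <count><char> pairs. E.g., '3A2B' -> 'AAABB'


Expanding each <count><char> pair:
  3B -> 'BBB'
  8H -> 'HHHHHHHH'
  1B -> 'B'
  9H -> 'HHHHHHHHH'
  2H -> 'HH'

Decoded = BBBHHHHHHHHBHHHHHHHHHHH


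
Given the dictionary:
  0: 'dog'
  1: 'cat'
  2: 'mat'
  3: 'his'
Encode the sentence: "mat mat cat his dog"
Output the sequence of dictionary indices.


Look up each word in the dictionary:
  'mat' -> 2
  'mat' -> 2
  'cat' -> 1
  'his' -> 3
  'dog' -> 0

Encoded: [2, 2, 1, 3, 0]


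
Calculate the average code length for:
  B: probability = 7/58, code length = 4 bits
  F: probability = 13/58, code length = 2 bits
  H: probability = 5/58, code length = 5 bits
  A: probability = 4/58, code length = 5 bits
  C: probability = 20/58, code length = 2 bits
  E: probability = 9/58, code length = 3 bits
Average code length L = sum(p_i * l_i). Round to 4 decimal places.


Weighted contributions p_i * l_i:
  B: (7/58) * 4 = 28/58
  F: (13/58) * 2 = 26/58
  H: (5/58) * 5 = 25/58
  A: (4/58) * 5 = 20/58
  C: (20/58) * 2 = 40/58
  E: (9/58) * 3 = 27/58
Sum = (28 + 26 + 25 + 20 + 40 + 27)/58 = 166/58

L = 166/58 = 2.8621 bits/symbol


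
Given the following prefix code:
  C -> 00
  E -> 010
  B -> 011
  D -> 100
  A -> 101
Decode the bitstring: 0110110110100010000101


Decoding step by step:
Bits 011 -> B
Bits 011 -> B
Bits 011 -> B
Bits 010 -> E
Bits 00 -> C
Bits 100 -> D
Bits 00 -> C
Bits 101 -> A


Decoded message: BBBECDCA


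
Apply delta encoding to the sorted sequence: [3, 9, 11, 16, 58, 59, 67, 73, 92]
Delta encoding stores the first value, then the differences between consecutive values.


First value: 3
Deltas:
  9 - 3 = 6
  11 - 9 = 2
  16 - 11 = 5
  58 - 16 = 42
  59 - 58 = 1
  67 - 59 = 8
  73 - 67 = 6
  92 - 73 = 19


Delta encoded: [3, 6, 2, 5, 42, 1, 8, 6, 19]


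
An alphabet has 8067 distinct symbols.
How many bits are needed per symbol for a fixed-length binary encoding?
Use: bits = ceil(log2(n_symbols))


log2(8067) = 12.9778
Bracket: 2^12 = 4096 < 8067 <= 2^13 = 8192
So ceil(log2(8067)) = 13

bits = ceil(log2(8067)) = ceil(12.9778) = 13 bits


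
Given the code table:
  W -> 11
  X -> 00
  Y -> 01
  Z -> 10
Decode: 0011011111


Decoding:
00 -> X
11 -> W
01 -> Y
11 -> W
11 -> W


Result: XWYWW


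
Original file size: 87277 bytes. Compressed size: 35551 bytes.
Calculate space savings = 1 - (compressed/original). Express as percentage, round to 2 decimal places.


ratio = compressed/original = 35551/87277 = 0.407335
savings = 1 - ratio = 1 - 0.407335 = 0.592665
as a percentage: 0.592665 * 100 = 59.27%

Space savings = 1 - 35551/87277 = 59.27%


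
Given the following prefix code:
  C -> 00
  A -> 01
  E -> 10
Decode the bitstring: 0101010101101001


Decoding step by step:
Bits 01 -> A
Bits 01 -> A
Bits 01 -> A
Bits 01 -> A
Bits 01 -> A
Bits 10 -> E
Bits 10 -> E
Bits 01 -> A


Decoded message: AAAAAEEA


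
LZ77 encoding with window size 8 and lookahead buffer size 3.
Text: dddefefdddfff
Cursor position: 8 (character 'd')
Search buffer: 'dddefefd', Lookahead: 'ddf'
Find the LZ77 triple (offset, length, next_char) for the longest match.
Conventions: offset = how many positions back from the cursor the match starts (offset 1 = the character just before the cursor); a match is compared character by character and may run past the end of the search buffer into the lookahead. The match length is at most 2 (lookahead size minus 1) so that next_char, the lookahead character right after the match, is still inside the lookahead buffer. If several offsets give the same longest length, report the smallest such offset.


Try each offset into the search buffer:
  offset=1 (pos 7, char 'd'): match length 2
  offset=2 (pos 6, char 'f'): match length 0
  offset=3 (pos 5, char 'e'): match length 0
  offset=4 (pos 4, char 'f'): match length 0
  offset=5 (pos 3, char 'e'): match length 0
  offset=6 (pos 2, char 'd'): match length 1
  offset=7 (pos 1, char 'd'): match length 2
  offset=8 (pos 0, char 'd'): match length 2
Longest match has length 2, found at offsets 1, 7, 8; take the smallest, offset 1.
next_char = character at position 8 + 2 = 10 -> 'f'

Best match: offset=1, length=2 (matching 'dd' starting at position 7)
LZ77 triple: (1, 2, 'f')


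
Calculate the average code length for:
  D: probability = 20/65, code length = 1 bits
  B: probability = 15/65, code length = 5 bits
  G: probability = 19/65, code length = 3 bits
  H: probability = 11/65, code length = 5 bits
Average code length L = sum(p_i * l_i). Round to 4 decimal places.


Weighted contributions p_i * l_i:
  D: (20/65) * 1 = 20/65
  B: (15/65) * 5 = 75/65
  G: (19/65) * 3 = 57/65
  H: (11/65) * 5 = 55/65
Sum = (20 + 75 + 57 + 55)/65 = 207/65

L = 207/65 = 3.1846 bits/symbol
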